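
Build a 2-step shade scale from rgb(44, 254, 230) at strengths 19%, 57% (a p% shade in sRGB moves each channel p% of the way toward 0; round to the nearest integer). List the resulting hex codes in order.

#24ceba, #136d63

19%: (44 − 8.36 = 35.64→36, 254 − 48.26 = 205.74→206, 230 − 43.7 = 186.3→186) → #24ceba
57%: (44 − 25.08 = 18.92→19, 254 − 144.78 = 109.22→109, 230 − 131.1 = 98.9→99) → #136d63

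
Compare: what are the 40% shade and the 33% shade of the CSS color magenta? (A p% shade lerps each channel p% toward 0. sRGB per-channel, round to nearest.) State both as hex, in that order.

#990099, #AB00AB

CSS magenta is rgb(255, 0, 255).
40% shade:
  R: 255 − 102 = 153 → 153
  G: 0 + 0.4×(0−0) = 0 + 0 = 0 → 0
  B: 255 + 0.4×(0−255) = 255 − 102 = 153 → 153
  → #990099
33% shade:
  R: 255 + 0.33×(0−255) = 255 − 84.15 = 170.85 → 171
  G: 0 + 0 = 0 → 0
  B: 255 − 84.15 = 170.85 → 171
  → #AB00AB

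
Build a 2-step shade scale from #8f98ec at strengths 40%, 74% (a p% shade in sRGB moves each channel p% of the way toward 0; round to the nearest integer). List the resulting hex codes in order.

#565b8e, #25283d

#8f98ec is rgb(143, 152, 236).
40%: (143 − 57.2 = 85.8→86, 152 − 60.8 = 91.2→91, 236 − 94.4 = 141.6→142) → #565b8e
74%: (143 − 105.82 = 37.18→37, 152 − 112.48 = 39.52→40, 236 − 174.64 = 61.36→61) → #25283d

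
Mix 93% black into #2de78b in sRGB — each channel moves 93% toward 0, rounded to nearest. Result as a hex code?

#2de78b is rgb(45, 231, 139).
Per channel, c → c + 0.93(0 − c):
  R: 45 − 41.85 = 3.15 → 3
  G: 231 + 0.93×(0−231) = 231 − 214.83 = 16.17 → 16
  B: 139 + 0.93×(0−139) = 139 − 129.27 = 9.73 → 10
rgb(3, 16, 10) = #03100a.

#03100a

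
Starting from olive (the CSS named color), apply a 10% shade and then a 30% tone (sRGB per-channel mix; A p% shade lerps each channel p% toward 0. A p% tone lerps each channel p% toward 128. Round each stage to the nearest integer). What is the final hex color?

#777726

CSS olive is rgb(128, 128, 0).
A 10% shade moves each channel 10% toward 0:
  R: 128 + 0.1×(0−128) = 128 − 12.8 = 115.2 → 115
  G: 128 + 0.1×(0−128) = 128 − 12.8 = 115.2 → 115
  B: 0 + 0 = 0 → 0
After the shade: rgb(115, 115, 0) = #737300.
Per channel, c → c + 0.3(128 − c):
  R: 115 + 3.9 = 118.9 → 119
  G: 115 + 3.9 = 118.9 → 119
  B: 0 + 38.4 = 38.4 → 38
rgb(119, 119, 38) = #777726.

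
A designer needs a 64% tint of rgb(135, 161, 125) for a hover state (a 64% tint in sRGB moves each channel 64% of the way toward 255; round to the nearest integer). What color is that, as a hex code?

#D4DDD0

Per channel, c → c + 0.64(255 − c):
  R: 135 + 76.8 = 211.8 → 212
  G: 161 + 0.64×(255−161) = 161 + 60.16 = 221.16 → 221
  B: 125 + 0.64×(255−125) = 125 + 83.2 = 208.2 → 208
rgb(212, 221, 208) = #D4DDD0.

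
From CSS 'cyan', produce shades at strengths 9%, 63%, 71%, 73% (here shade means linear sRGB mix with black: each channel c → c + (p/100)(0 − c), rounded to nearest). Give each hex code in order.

#00E8E8, #005E5E, #004A4A, #004545

CSS cyan is rgb(0, 255, 255).
9%: (0→0, 255 − 22.95 = 232.05→232, 255 − 22.95 = 232.05→232) → #00E8E8
63%: (0→0, 255 − 160.65 = 94.35→94, 255 − 160.65 = 94.35→94) → #005E5E
71%: (0→0, 255 − 181.05 = 73.95→74, 255 − 181.05 = 73.95→74) → #004A4A
73%: (0→0, 255 − 186.15 = 68.85→69, 255 − 186.15 = 68.85→69) → #004545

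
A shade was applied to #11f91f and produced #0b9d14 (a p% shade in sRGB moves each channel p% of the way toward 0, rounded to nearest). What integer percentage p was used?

37%

#11f91f is rgb(17, 249, 31); #0b9d14 is rgb(11, 157, 20).
On the G channel (widest range): 157 ≈ 249 + (p/100)(0 − 249), so p ≈ 100×(157 − 249)/(0 − 249) = -9200/-249 = 36.95.
p = 37 reproduces all three channels after rounding.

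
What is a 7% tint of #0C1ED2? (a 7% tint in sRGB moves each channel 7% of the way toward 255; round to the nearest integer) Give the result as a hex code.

#0C1ED2 is rgb(12, 30, 210).
A 7% tint moves each channel 7% toward 255:
  R: 12 + 0.07×(255−12) = 12 + 17.01 = 29.01 → 29
  G: 30 + 15.75 = 45.75 → 46
  B: 210 + 0.07×(255−210) = 210 + 3.15 = 213.15 → 213
rgb(29, 46, 213) = #1D2ED5.

#1D2ED5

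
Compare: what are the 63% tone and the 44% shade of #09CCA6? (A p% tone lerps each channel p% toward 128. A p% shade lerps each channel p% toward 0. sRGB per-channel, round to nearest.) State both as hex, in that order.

#09CCA6 is rgb(9, 204, 166).
63% tone:
  R: 9 + 0.63×(128−9) = 9 + 74.97 = 83.97 → 84
  G: 204 − 47.88 = 156.12 → 156
  B: 166 + 0.63×(128−166) = 166 − 23.94 = 142.06 → 142
  → #549C8E
44% shade:
  R: 9 − 3.96 = 5.04 → 5
  G: 204 + 0.44×(0−204) = 204 − 89.76 = 114.24 → 114
  B: 166 − 73.04 = 92.96 → 93
  → #05725D

#549C8E, #05725D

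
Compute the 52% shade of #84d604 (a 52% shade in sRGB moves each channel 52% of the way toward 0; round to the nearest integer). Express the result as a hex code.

#84d604 is rgb(132, 214, 4).
Per channel, c → c + 0.52(0 − c):
  R: 132 + 0.52×(0−132) = 132 − 68.64 = 63.36 → 63
  G: 214 − 111.28 = 102.72 → 103
  B: 4 + 0.52×(0−4) = 4 − 2.08 = 1.92 → 2
rgb(63, 103, 2) = #3f6702.

#3f6702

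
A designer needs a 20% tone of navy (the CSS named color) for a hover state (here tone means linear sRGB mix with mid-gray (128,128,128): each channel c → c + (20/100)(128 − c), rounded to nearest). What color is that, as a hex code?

#1A1A80

CSS navy is rgb(0, 0, 128).
A 20% tone moves each channel 20% toward 128:
  R: 0 + 0.2×(128−0) = 0 + 25.6 = 25.6 → 26
  G: 0 + 0.2×(128−0) = 0 + 25.6 = 25.6 → 26
  B: 128 + 0 = 128 → 128
rgb(26, 26, 128) = #1A1A80.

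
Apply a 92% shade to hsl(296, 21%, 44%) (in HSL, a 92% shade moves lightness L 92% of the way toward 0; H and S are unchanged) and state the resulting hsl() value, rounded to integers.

L moves 92% from 44 toward 0: 44 − 40.48 = 3.52 → 4.
H and S are unchanged.

hsl(296, 21%, 4%)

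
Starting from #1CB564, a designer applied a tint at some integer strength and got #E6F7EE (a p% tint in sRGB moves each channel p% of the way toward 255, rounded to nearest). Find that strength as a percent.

#1CB564 is rgb(28, 181, 100); #E6F7EE is rgb(230, 247, 238).
On the R channel (widest range): 230 ≈ 28 + (p/100)(255 − 28), so p ≈ 100×(230 − 28)/(255 − 28) = 20200/227 = 88.99.
p = 89 reproduces all three channels after rounding.

89%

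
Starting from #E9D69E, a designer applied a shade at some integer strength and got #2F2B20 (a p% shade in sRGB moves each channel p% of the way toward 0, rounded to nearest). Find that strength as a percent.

80%

#E9D69E is rgb(233, 214, 158); #2F2B20 is rgb(47, 43, 32).
On the R channel (widest range): 47 ≈ 233 + (p/100)(0 − 233), so p ≈ 100×(47 − 233)/(0 − 233) = -18600/-233 = 79.83.
p = 80 reproduces all three channels after rounding.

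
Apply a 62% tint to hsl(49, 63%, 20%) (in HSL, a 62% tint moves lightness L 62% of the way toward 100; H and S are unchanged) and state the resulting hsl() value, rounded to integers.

L moves 62% from 20 toward 100: 20 + 49.6 = 69.6 → 70.
H and S are unchanged.

hsl(49, 63%, 70%)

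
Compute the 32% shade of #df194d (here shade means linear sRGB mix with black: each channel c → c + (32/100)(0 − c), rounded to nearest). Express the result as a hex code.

#df194d is rgb(223, 25, 77).
Lerp each channel 32% toward 0:
  R: 223 + 0.32×(0−223) = 223 − 71.36 = 151.64 → 152
  G: 25 + 0.32×(0−25) = 25 − 8 = 17 → 17
  B: 77 + 0.32×(0−77) = 77 − 24.64 = 52.36 → 52
rgb(152, 17, 52) = #981134.

#981134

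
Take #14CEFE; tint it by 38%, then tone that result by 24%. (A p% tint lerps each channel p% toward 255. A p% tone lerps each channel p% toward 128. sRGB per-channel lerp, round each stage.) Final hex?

#72CAE0

#14CEFE is rgb(20, 206, 254).
Lerp each channel 38% toward 255:
  R: 20 + 0.38×(255−20) = 20 + 89.3 = 109.3 → 109
  G: 206 + 18.62 = 224.62 → 225
  B: 254 + 0.38 = 254.38 → 254
After the tint: rgb(109, 225, 254) = #6DE1FE.
Per channel, c → c + 0.24(128 − c):
  R: 109 + 0.24×(128−109) = 109 + 4.56 = 113.56 → 114
  G: 225 − 23.28 = 201.72 → 202
  B: 254 + 0.24×(128−254) = 254 − 30.24 = 223.76 → 224
rgb(114, 202, 224) = #72CAE0.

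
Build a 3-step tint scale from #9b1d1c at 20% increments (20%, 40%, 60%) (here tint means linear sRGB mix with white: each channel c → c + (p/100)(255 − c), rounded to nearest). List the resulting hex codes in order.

#af4a49, #c37777, #d7a5a4

#9b1d1c is rgb(155, 29, 28).
20%: (155 + 20 = 175→175, 29 + 45.2 = 74.2→74, 28 + 45.4 = 73.4→73) → #af4a49
40%: (155 + 40 = 195→195, 29 + 90.4 = 119.4→119, 28 + 90.8 = 118.8→119) → #c37777
60%: (155 + 60 = 215→215, 29 + 135.6 = 164.6→165, 28 + 136.2 = 164.2→164) → #d7a5a4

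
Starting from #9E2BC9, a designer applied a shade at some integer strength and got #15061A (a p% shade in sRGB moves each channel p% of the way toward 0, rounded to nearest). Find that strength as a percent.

87%

#9E2BC9 is rgb(158, 43, 201); #15061A is rgb(21, 6, 26).
On the B channel (widest range): 26 ≈ 201 + (p/100)(0 − 201), so p ≈ 100×(26 − 201)/(0 − 201) = -17500/-201 = 87.06.
p = 87 reproduces all three channels after rounding.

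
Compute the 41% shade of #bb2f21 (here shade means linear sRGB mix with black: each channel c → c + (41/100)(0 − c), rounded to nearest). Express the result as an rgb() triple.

rgb(110, 28, 19)

#bb2f21 is rgb(187, 47, 33).
Per channel, c → c + 0.41(0 − c):
  R: 187 + 0.41×(0−187) = 187 − 76.67 = 110.33 → 110
  G: 47 + 0.41×(0−47) = 47 − 19.27 = 27.73 → 28
  B: 33 + 0.41×(0−33) = 33 − 13.53 = 19.47 → 19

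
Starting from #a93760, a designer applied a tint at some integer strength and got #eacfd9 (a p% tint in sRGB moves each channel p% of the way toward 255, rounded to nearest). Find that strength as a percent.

#a93760 is rgb(169, 55, 96); #eacfd9 is rgb(234, 207, 217).
On the G channel (widest range): 207 ≈ 55 + (p/100)(255 − 55), so p ≈ 100×(207 − 55)/(255 − 55) = 15200/200 = 76.00.
p = 76 reproduces all three channels after rounding.

76%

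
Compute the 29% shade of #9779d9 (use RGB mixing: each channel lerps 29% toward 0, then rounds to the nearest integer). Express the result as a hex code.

#9779d9 is rgb(151, 121, 217).
Per channel, c → c + 0.29(0 − c):
  R: 151 + 0.29×(0−151) = 151 − 43.79 = 107.21 → 107
  G: 121 − 35.09 = 85.91 → 86
  B: 217 + 0.29×(0−217) = 217 − 62.93 = 154.07 → 154
rgb(107, 86, 154) = #6b569a.

#6b569a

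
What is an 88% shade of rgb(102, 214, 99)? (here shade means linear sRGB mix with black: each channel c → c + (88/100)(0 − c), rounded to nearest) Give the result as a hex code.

Per channel, c → c + 0.88(0 − c):
  R: 102 − 89.76 = 12.24 → 12
  G: 214 − 188.32 = 25.68 → 26
  B: 99 + 0.88×(0−99) = 99 − 87.12 = 11.88 → 12
rgb(12, 26, 12) = #0C1A0C.

#0C1A0C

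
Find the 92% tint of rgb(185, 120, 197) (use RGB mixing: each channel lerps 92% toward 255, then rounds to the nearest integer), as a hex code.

A 92% tint moves each channel 92% toward 255:
  R: 185 + 0.92×(255−185) = 185 + 64.4 = 249.4 → 249
  G: 120 + 0.92×(255−120) = 120 + 124.2 = 244.2 → 244
  B: 197 + 53.36 = 250.36 → 250
rgb(249, 244, 250) = #f9f4fa.

#f9f4fa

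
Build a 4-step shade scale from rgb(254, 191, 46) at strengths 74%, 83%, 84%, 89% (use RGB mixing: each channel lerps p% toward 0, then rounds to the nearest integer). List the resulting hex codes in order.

#42320C, #2B2008, #291F07, #1C1505

74%: (254 − 187.96 = 66.04→66, 191 − 141.34 = 49.66→50, 46 − 34.04 = 11.96→12) → #42320C
83%: (254 − 210.82 = 43.18→43, 191 − 158.53 = 32.47→32, 46 − 38.18 = 7.82→8) → #2B2008
84%: (254 − 213.36 = 40.64→41, 191 − 160.44 = 30.56→31, 46 − 38.64 = 7.36→7) → #291F07
89%: (254 − 226.06 = 27.94→28, 191 − 169.99 = 21.01→21, 46 − 40.94 = 5.06→5) → #1C1505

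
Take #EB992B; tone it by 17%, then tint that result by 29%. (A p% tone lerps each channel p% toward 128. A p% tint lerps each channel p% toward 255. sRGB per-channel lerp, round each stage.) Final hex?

#EB992B is rgb(235, 153, 43).
A 17% tone moves each channel 17% toward 128:
  R: 235 + 0.17×(128−235) = 235 − 18.19 = 216.81 → 217
  G: 153 + 0.17×(128−153) = 153 − 4.25 = 148.75 → 149
  B: 43 + 0.17×(128−43) = 43 + 14.45 = 57.45 → 57
After the tone: rgb(217, 149, 57) = #D99539.
A 29% tint moves each channel 29% toward 255:
  R: 217 + 0.29×(255−217) = 217 + 11.02 = 228.02 → 228
  G: 149 + 0.29×(255−149) = 149 + 30.74 = 179.74 → 180
  B: 57 + 57.42 = 114.42 → 114
rgb(228, 180, 114) = #E4B472.

#E4B472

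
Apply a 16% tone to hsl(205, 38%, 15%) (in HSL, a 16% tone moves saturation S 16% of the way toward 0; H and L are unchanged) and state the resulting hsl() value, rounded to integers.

S moves 16% from 38 toward 0: 38 − 6.08 = 31.92 → 32.
H and L are unchanged.

hsl(205, 32%, 15%)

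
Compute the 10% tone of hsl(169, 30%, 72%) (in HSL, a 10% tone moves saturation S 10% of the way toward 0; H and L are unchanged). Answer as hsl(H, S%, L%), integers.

S moves 10% from 30 toward 0: 30 − 3 = 27 → 27.
H and L are unchanged.

hsl(169, 27%, 72%)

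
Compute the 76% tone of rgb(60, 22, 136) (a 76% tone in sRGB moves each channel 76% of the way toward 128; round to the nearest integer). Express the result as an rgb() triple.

rgb(112, 103, 130)

Lerp each channel 76% toward 128:
  R: 60 + 51.68 = 111.68 → 112
  G: 22 + 80.56 = 102.56 → 103
  B: 136 + 0.76×(128−136) = 136 − 6.08 = 129.92 → 130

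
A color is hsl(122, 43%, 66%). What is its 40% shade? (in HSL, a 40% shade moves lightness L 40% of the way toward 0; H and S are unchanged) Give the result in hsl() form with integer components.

hsl(122, 43%, 40%)

L moves 40% from 66 toward 0: 66 − 26.4 = 39.6 → 40.
H and S are unchanged.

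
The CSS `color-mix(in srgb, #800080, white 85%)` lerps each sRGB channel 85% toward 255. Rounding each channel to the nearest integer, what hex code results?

#ecd9ec

#800080 is rgb(128, 0, 128).
An 85% tint moves each channel 85% toward 255:
  R: 128 + 0.85×(255−128) = 128 + 107.95 = 235.95 → 236
  G: 0 + 0.85×(255−0) = 0 + 216.75 = 216.75 → 217
  B: 128 + 0.85×(255−128) = 128 + 107.95 = 235.95 → 236
rgb(236, 217, 236) = #ecd9ec.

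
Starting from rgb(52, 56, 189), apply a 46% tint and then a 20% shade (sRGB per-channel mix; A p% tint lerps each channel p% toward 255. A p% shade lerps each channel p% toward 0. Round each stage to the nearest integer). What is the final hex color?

#7476AF

Per channel, c → c + 0.46(255 − c):
  R: 52 + 0.46×(255−52) = 52 + 93.38 = 145.38 → 145
  G: 56 + 0.46×(255−56) = 56 + 91.54 = 147.54 → 148
  B: 189 + 30.36 = 219.36 → 219
After the tint: rgb(145, 148, 219) = #9194DB.
Lerp each channel 20% toward 0:
  R: 145 + 0.2×(0−145) = 145 − 29 = 116 → 116
  G: 148 + 0.2×(0−148) = 148 − 29.6 = 118.4 → 118
  B: 219 + 0.2×(0−219) = 219 − 43.8 = 175.2 → 175
rgb(116, 118, 175) = #7476AF.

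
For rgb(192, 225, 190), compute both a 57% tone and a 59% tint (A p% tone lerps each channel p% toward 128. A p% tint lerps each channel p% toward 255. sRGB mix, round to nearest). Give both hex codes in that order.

57% tone:
  R: 192 + 0.57×(128−192) = 192 − 36.48 = 155.52 → 156
  G: 225 + 0.57×(128−225) = 225 − 55.29 = 169.71 → 170
  B: 190 + 0.57×(128−190) = 190 − 35.34 = 154.66 → 155
  → #9caa9b
59% tint:
  R: 192 + 0.59×(255−192) = 192 + 37.17 = 229.17 → 229
  G: 225 + 0.59×(255−225) = 225 + 17.7 = 242.7 → 243
  B: 190 + 38.35 = 228.35 → 228
  → #e5f3e4

#9caa9b, #e5f3e4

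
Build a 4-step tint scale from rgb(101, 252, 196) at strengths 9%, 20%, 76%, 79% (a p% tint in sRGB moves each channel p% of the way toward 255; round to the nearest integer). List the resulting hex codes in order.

#73FCC9, #84FDD0, #DAFEF1, #DFFEF3

9%: (101 + 13.86 = 114.86→115, 252→252, 196 + 5.31 = 201.31→201) → #73FCC9
20%: (101 + 30.8 = 131.8→132, 252 + 0.6 = 252.6→253, 196 + 11.8 = 207.8→208) → #84FDD0
76%: (101 + 117.04 = 218.04→218, 252 + 2.28 = 254.28→254, 196 + 44.84 = 240.84→241) → #DAFEF1
79%: (101 + 121.66 = 222.66→223, 252 + 2.37 = 254.37→254, 196 + 46.61 = 242.61→243) → #DFFEF3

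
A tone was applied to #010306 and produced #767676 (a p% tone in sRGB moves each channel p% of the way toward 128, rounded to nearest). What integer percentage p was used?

#010306 is rgb(1, 3, 6); #767676 is rgb(118, 118, 118).
On the R channel (widest range): 118 ≈ 1 + (p/100)(128 − 1), so p ≈ 100×(118 − 1)/(128 − 1) = 11700/127 = 92.13.
p = 92 reproduces all three channels after rounding.

92%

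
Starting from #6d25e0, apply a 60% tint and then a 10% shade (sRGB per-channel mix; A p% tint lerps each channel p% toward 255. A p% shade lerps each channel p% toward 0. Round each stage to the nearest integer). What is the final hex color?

#b197db

#6d25e0 is rgb(109, 37, 224).
Per channel, c → c + 0.6(255 − c):
  R: 109 + 0.6×(255−109) = 109 + 87.6 = 196.6 → 197
  G: 37 + 0.6×(255−37) = 37 + 130.8 = 167.8 → 168
  B: 224 + 18.6 = 242.6 → 243
After the tint: rgb(197, 168, 243) = #c5a8f3.
A 10% shade moves each channel 10% toward 0:
  R: 197 + 0.1×(0−197) = 197 − 19.7 = 177.3 → 177
  G: 168 + 0.1×(0−168) = 168 − 16.8 = 151.2 → 151
  B: 243 − 24.3 = 218.7 → 219
rgb(177, 151, 219) = #b197db.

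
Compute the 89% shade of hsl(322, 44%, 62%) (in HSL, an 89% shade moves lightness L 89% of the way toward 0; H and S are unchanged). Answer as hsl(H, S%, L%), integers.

hsl(322, 44%, 7%)

L moves 89% from 62 toward 0: 62 − 55.18 = 6.82 → 7.
H and S are unchanged.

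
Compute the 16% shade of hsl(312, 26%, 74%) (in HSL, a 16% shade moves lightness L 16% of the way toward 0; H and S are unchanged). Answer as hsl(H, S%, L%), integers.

L moves 16% from 74 toward 0: 74 − 11.84 = 62.16 → 62.
H and S are unchanged.

hsl(312, 26%, 62%)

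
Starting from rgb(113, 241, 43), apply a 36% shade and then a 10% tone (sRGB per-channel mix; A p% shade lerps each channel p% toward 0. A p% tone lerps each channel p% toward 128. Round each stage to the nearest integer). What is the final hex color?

#4E9726

Per channel, c → c + 0.36(0 − c):
  R: 113 + 0.36×(0−113) = 113 − 40.68 = 72.32 → 72
  G: 241 + 0.36×(0−241) = 241 − 86.76 = 154.24 → 154
  B: 43 − 15.48 = 27.52 → 28
After the shade: rgb(72, 154, 28) = #489A1C.
Lerp each channel 10% toward 128:
  R: 72 + 5.6 = 77.6 → 78
  G: 154 − 2.6 = 151.4 → 151
  B: 28 + 10 = 38 → 38
rgb(78, 151, 38) = #4E9726.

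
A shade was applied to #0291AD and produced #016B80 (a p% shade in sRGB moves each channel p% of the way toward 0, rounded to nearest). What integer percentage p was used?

26%

#0291AD is rgb(2, 145, 173); #016B80 is rgb(1, 107, 128).
On the B channel (widest range): 128 ≈ 173 + (p/100)(0 − 173), so p ≈ 100×(128 − 173)/(0 − 173) = -4500/-173 = 26.01.
p = 26 reproduces all three channels after rounding.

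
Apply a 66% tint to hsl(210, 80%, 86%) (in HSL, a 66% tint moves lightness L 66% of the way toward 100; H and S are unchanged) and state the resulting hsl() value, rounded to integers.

hsl(210, 80%, 95%)

L moves 66% from 86 toward 100: 86 + 9.24 = 95.24 → 95.
H and S are unchanged.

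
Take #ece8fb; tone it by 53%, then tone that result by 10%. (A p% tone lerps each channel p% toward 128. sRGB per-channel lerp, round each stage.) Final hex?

#aeacb4

#ece8fb is rgb(236, 232, 251).
A 53% tone moves each channel 53% toward 128:
  R: 236 + 0.53×(128−236) = 236 − 57.24 = 178.76 → 179
  G: 232 − 55.12 = 176.88 → 177
  B: 251 + 0.53×(128−251) = 251 − 65.19 = 185.81 → 186
After the tone: rgb(179, 177, 186) = #b3b1ba.
Per channel, c → c + 0.1(128 − c):
  R: 179 − 5.1 = 173.9 → 174
  G: 177 + 0.1×(128−177) = 177 − 4.9 = 172.1 → 172
  B: 186 + 0.1×(128−186) = 186 − 5.8 = 180.2 → 180
rgb(174, 172, 180) = #aeacb4.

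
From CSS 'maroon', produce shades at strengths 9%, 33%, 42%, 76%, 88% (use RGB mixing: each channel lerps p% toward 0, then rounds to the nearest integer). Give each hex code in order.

#740000, #560000, #4a0000, #1f0000, #0f0000

CSS maroon is rgb(128, 0, 0).
9%: (128 − 11.52 = 116.48→116, 0→0, 0→0) → #740000
33%: (128 − 42.24 = 85.76→86, 0→0, 0→0) → #560000
42%: (128 − 53.76 = 74.24→74, 0→0, 0→0) → #4a0000
76%: (128 − 97.28 = 30.72→31, 0→0, 0→0) → #1f0000
88%: (128 − 112.64 = 15.36→15, 0→0, 0→0) → #0f0000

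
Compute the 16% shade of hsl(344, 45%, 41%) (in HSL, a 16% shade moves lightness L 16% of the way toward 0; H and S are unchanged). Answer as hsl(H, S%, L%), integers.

hsl(344, 45%, 34%)

L moves 16% from 41 toward 0: 41 − 6.56 = 34.44 → 34.
H and S are unchanged.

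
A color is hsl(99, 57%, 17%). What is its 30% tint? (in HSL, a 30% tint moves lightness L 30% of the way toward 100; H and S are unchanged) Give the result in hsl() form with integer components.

L moves 30% from 17 toward 100: 17 + 24.9 = 41.9 → 42.
H and S are unchanged.

hsl(99, 57%, 42%)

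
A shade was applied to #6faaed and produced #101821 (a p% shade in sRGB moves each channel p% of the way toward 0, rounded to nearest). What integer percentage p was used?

#6faaed is rgb(111, 170, 237); #101821 is rgb(16, 24, 33).
On the B channel (widest range): 33 ≈ 237 + (p/100)(0 − 237), so p ≈ 100×(33 − 237)/(0 − 237) = -20400/-237 = 86.08.
p = 86 reproduces all three channels after rounding.

86%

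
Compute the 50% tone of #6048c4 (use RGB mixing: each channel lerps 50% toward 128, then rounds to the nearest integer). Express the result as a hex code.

#7064a2

#6048c4 is rgb(96, 72, 196).
Lerp each channel 50% toward 128:
  R: 96 + 0.5×(128−96) = 96 + 16 = 112 → 112
  G: 72 + 28 = 100 → 100
  B: 196 + 0.5×(128−196) = 196 − 34 = 162 → 162
rgb(112, 100, 162) = #7064a2.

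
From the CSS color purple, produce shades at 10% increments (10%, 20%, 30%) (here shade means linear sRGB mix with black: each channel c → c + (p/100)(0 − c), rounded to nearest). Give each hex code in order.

CSS purple is rgb(128, 0, 128).
10%: (128 − 12.8 = 115.2→115, 0→0, 128 − 12.8 = 115.2→115) → #730073
20%: (128 − 25.6 = 102.4→102, 0→0, 128 − 25.6 = 102.4→102) → #660066
30%: (128 − 38.4 = 89.6→90, 0→0, 128 − 38.4 = 89.6→90) → #5A005A

#730073, #660066, #5A005A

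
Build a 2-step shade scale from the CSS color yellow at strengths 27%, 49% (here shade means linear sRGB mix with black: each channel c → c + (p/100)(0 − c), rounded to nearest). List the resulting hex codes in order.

#BABA00, #828200

CSS yellow is rgb(255, 255, 0).
27%: (255 − 68.85 = 186.15→186, 255 − 68.85 = 186.15→186, 0→0) → #BABA00
49%: (255 − 124.95 = 130.05→130, 255 − 124.95 = 130.05→130, 0→0) → #828200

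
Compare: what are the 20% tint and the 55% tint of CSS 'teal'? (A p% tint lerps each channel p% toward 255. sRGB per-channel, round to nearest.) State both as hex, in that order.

CSS teal is rgb(0, 128, 128).
20% tint:
  R: 0 + 51 = 51 → 51
  G: 128 + 0.2×(255−128) = 128 + 25.4 = 153.4 → 153
  B: 128 + 25.4 = 153.4 → 153
  → #339999
55% tint:
  R: 0 + 0.55×(255−0) = 0 + 140.25 = 140.25 → 140
  G: 128 + 0.55×(255−128) = 128 + 69.85 = 197.85 → 198
  B: 128 + 0.55×(255−128) = 128 + 69.85 = 197.85 → 198
  → #8CC6C6

#339999, #8CC6C6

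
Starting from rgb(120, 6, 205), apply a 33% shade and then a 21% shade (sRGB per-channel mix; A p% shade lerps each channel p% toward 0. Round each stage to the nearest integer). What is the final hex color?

#3f036c

Per channel, c → c + 0.33(0 − c):
  R: 120 + 0.33×(0−120) = 120 − 39.6 = 80.4 → 80
  G: 6 + 0.33×(0−6) = 6 − 1.98 = 4.02 → 4
  B: 205 + 0.33×(0−205) = 205 − 67.65 = 137.35 → 137
After the shade: rgb(80, 4, 137) = #500489.
Lerp each channel 21% toward 0:
  R: 80 − 16.8 = 63.2 → 63
  G: 4 − 0.84 = 3.16 → 3
  B: 137 − 28.77 = 108.23 → 108
rgb(63, 3, 108) = #3f036c.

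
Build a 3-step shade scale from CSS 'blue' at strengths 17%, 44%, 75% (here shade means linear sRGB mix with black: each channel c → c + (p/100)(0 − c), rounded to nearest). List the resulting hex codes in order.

CSS blue is rgb(0, 0, 255).
17%: (0→0, 0→0, 255 − 43.35 = 211.65→212) → #0000D4
44%: (0→0, 0→0, 255 − 112.2 = 142.8→143) → #00008F
75%: (0→0, 0→0, 255 − 191.25 = 63.75→64) → #000040

#0000D4, #00008F, #000040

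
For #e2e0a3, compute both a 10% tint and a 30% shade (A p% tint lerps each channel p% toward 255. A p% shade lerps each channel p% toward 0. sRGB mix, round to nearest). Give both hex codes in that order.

#e5e3ac, #9e9d72

#e2e0a3 is rgb(226, 224, 163).
10% tint:
  R: 226 + 2.9 = 228.9 → 229
  G: 224 + 0.1×(255−224) = 224 + 3.1 = 227.1 → 227
  B: 163 + 0.1×(255−163) = 163 + 9.2 = 172.2 → 172
  → #e5e3ac
30% shade:
  R: 226 + 0.3×(0−226) = 226 − 67.8 = 158.2 → 158
  G: 224 + 0.3×(0−224) = 224 − 67.2 = 156.8 → 157
  B: 163 − 48.9 = 114.1 → 114
  → #9e9d72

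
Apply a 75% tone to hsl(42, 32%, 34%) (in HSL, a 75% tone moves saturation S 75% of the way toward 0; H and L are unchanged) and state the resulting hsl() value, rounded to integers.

hsl(42, 8%, 34%)

S moves 75% from 32 toward 0: 32 − 24 = 8 → 8.
H and L are unchanged.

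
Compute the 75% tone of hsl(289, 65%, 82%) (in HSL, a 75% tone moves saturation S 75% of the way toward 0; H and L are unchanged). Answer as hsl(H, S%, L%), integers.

hsl(289, 16%, 82%)

S moves 75% from 65 toward 0: 65 − 48.75 = 16.25 → 16.
H and L are unchanged.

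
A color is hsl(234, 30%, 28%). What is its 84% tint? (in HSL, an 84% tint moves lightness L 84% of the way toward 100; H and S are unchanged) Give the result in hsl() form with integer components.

L moves 84% from 28 toward 100: 28 + 60.48 = 88.48 → 88.
H and S are unchanged.

hsl(234, 30%, 88%)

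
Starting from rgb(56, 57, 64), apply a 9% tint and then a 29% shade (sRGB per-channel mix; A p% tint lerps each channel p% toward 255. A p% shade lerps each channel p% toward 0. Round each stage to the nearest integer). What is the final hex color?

#35353a

A 9% tint moves each channel 9% toward 255:
  R: 56 + 17.91 = 73.91 → 74
  G: 57 + 17.82 = 74.82 → 75
  B: 64 + 17.19 = 81.19 → 81
After the tint: rgb(74, 75, 81) = #4a4b51.
Per channel, c → c + 0.29(0 − c):
  R: 74 − 21.46 = 52.54 → 53
  G: 75 − 21.75 = 53.25 → 53
  B: 81 − 23.49 = 57.51 → 58
rgb(53, 53, 58) = #35353a.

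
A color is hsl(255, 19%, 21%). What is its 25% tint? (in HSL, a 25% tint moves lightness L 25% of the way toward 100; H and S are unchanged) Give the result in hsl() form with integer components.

L moves 25% from 21 toward 100: 21 + 19.75 = 40.75 → 41.
H and S are unchanged.

hsl(255, 19%, 41%)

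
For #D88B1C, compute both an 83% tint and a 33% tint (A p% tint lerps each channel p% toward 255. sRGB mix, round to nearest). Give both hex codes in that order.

#D88B1C is rgb(216, 139, 28).
83% tint:
  R: 216 + 32.37 = 248.37 → 248
  G: 139 + 96.28 = 235.28 → 235
  B: 28 + 188.41 = 216.41 → 216
  → #F8EBD8
33% tint:
  R: 216 + 12.87 = 228.87 → 229
  G: 139 + 0.33×(255−139) = 139 + 38.28 = 177.28 → 177
  B: 28 + 0.33×(255−28) = 28 + 74.91 = 102.91 → 103
  → #E5B167

#F8EBD8, #E5B167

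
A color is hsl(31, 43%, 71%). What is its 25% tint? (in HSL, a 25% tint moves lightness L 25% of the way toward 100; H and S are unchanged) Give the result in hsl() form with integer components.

L moves 25% from 71 toward 100: 71 + 7.25 = 78.25 → 78.
H and S are unchanged.

hsl(31, 43%, 78%)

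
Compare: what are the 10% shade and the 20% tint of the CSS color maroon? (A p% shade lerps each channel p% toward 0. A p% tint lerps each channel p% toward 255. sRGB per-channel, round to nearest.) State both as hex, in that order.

CSS maroon is rgb(128, 0, 0).
10% shade:
  R: 128 + 0.1×(0−128) = 128 − 12.8 = 115.2 → 115
  G: 0 + 0 = 0 → 0
  B: 0 + 0 = 0 → 0
  → #730000
20% tint:
  R: 128 + 25.4 = 153.4 → 153
  G: 0 + 0.2×(255−0) = 0 + 51 = 51 → 51
  B: 0 + 0.2×(255−0) = 0 + 51 = 51 → 51
  → #993333

#730000, #993333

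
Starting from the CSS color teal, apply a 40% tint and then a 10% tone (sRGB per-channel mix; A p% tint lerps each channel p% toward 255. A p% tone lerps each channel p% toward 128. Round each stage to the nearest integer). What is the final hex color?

CSS teal is rgb(0, 128, 128).
Lerp each channel 40% toward 255:
  R: 0 + 0.4×(255−0) = 0 + 102 = 102 → 102
  G: 128 + 0.4×(255−128) = 128 + 50.8 = 178.8 → 179
  B: 128 + 50.8 = 178.8 → 179
After the tint: rgb(102, 179, 179) = #66B3B3.
Lerp each channel 10% toward 128:
  R: 102 + 2.6 = 104.6 → 105
  G: 179 − 5.1 = 173.9 → 174
  B: 179 + 0.1×(128−179) = 179 − 5.1 = 173.9 → 174
rgb(105, 174, 174) = #69AEAE.

#69AEAE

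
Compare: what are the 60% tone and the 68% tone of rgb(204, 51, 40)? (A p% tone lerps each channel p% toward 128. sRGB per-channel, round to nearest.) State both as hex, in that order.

60% tone:
  R: 204 − 45.6 = 158.4 → 158
  G: 51 + 0.6×(128−51) = 51 + 46.2 = 97.2 → 97
  B: 40 + 52.8 = 92.8 → 93
  → #9E615D
68% tone:
  R: 204 − 51.68 = 152.32 → 152
  G: 51 + 0.68×(128−51) = 51 + 52.36 = 103.36 → 103
  B: 40 + 59.84 = 99.84 → 100
  → #986764

#9E615D, #986764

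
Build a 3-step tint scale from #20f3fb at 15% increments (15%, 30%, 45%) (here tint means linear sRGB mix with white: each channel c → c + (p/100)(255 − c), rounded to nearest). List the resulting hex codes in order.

#20f3fb is rgb(32, 243, 251).
15%: (32 + 33.45 = 65.45→65, 243 + 1.8 = 244.8→245, 251 + 0.6 = 251.6→252) → #41f5fc
30%: (32 + 66.9 = 98.9→99, 243 + 3.6 = 246.6→247, 251 + 1.2 = 252.2→252) → #63f7fc
45%: (32 + 100.35 = 132.35→132, 243 + 5.4 = 248.4→248, 251 + 1.8 = 252.8→253) → #84f8fd

#41f5fc, #63f7fc, #84f8fd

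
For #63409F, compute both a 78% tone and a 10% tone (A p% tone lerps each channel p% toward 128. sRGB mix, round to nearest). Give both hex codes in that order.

#63409F is rgb(99, 64, 159).
78% tone:
  R: 99 + 0.78×(128−99) = 99 + 22.62 = 121.62 → 122
  G: 64 + 0.78×(128−64) = 64 + 49.92 = 113.92 → 114
  B: 159 + 0.78×(128−159) = 159 − 24.18 = 134.82 → 135
  → #7A7287
10% tone:
  R: 99 + 0.1×(128−99) = 99 + 2.9 = 101.9 → 102
  G: 64 + 6.4 = 70.4 → 70
  B: 159 + 0.1×(128−159) = 159 − 3.1 = 155.9 → 156
  → #66469C

#7A7287, #66469C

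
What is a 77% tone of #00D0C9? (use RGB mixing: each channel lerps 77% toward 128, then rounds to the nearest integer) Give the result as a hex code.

#00D0C9 is rgb(0, 208, 201).
A 77% tone moves each channel 77% toward 128:
  R: 0 + 0.77×(128−0) = 0 + 98.56 = 98.56 → 99
  G: 208 + 0.77×(128−208) = 208 − 61.6 = 146.4 → 146
  B: 201 − 56.21 = 144.79 → 145
rgb(99, 146, 145) = #639291.

#639291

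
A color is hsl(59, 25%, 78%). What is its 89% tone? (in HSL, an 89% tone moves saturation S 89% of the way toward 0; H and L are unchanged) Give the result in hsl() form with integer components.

S moves 89% from 25 toward 0: 25 − 22.25 = 2.75 → 3.
H and L are unchanged.

hsl(59, 3%, 78%)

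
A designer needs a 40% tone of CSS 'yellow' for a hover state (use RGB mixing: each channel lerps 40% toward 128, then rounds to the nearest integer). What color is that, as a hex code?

#cccc33

CSS yellow is rgb(255, 255, 0).
Lerp each channel 40% toward 128:
  R: 255 + 0.4×(128−255) = 255 − 50.8 = 204.2 → 204
  G: 255 − 50.8 = 204.2 → 204
  B: 0 + 51.2 = 51.2 → 51
rgb(204, 204, 51) = #cccc33.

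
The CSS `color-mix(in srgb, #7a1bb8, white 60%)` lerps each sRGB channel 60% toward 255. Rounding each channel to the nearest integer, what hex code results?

#caa4e3

#7a1bb8 is rgb(122, 27, 184).
Lerp each channel 60% toward 255:
  R: 122 + 0.6×(255−122) = 122 + 79.8 = 201.8 → 202
  G: 27 + 0.6×(255−27) = 27 + 136.8 = 163.8 → 164
  B: 184 + 42.6 = 226.6 → 227
rgb(202, 164, 227) = #caa4e3.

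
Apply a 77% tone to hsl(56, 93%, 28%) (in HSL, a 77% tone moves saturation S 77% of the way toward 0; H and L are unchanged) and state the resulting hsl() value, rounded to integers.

hsl(56, 21%, 28%)

S moves 77% from 93 toward 0: 93 − 71.61 = 21.39 → 21.
H and L are unchanged.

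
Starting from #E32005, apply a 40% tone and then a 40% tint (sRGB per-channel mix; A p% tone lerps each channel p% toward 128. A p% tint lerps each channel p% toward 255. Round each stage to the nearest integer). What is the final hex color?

#D69086

#E32005 is rgb(227, 32, 5).
A 40% tone moves each channel 40% toward 128:
  R: 227 − 39.6 = 187.4 → 187
  G: 32 + 38.4 = 70.4 → 70
  B: 5 + 0.4×(128−5) = 5 + 49.2 = 54.2 → 54
After the tone: rgb(187, 70, 54) = #BB4636.
Lerp each channel 40% toward 255:
  R: 187 + 0.4×(255−187) = 187 + 27.2 = 214.2 → 214
  G: 70 + 74 = 144 → 144
  B: 54 + 0.4×(255−54) = 54 + 80.4 = 134.4 → 134
rgb(214, 144, 134) = #D69086.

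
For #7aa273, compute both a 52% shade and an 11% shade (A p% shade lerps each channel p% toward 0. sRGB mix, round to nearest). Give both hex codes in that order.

#7aa273 is rgb(122, 162, 115).
52% shade:
  R: 122 + 0.52×(0−122) = 122 − 63.44 = 58.56 → 59
  G: 162 − 84.24 = 77.76 → 78
  B: 115 + 0.52×(0−115) = 115 − 59.8 = 55.2 → 55
  → #3b4e37
11% shade:
  R: 122 − 13.42 = 108.58 → 109
  G: 162 + 0.11×(0−162) = 162 − 17.82 = 144.18 → 144
  B: 115 + 0.11×(0−115) = 115 − 12.65 = 102.35 → 102
  → #6d9066

#3b4e37, #6d9066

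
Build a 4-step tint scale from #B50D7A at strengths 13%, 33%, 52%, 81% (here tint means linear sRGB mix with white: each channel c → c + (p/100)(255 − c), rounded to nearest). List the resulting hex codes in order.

#B50D7A is rgb(181, 13, 122).
13%: (181 + 9.62 = 190.62→191, 13 + 31.46 = 44.46→44, 122 + 17.29 = 139.29→139) → #BF2C8B
33%: (181 + 24.42 = 205.42→205, 13 + 79.86 = 92.86→93, 122 + 43.89 = 165.89→166) → #CD5DA6
52%: (181 + 38.48 = 219.48→219, 13 + 125.84 = 138.84→139, 122 + 69.16 = 191.16→191) → #DB8BBF
81%: (181 + 59.94 = 240.94→241, 13 + 196.02 = 209.02→209, 122 + 107.73 = 229.73→230) → #F1D1E6

#BF2C8B, #CD5DA6, #DB8BBF, #F1D1E6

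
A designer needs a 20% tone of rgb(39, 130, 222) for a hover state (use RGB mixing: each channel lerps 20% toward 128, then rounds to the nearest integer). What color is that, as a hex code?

#3982CB

A 20% tone moves each channel 20% toward 128:
  R: 39 + 0.2×(128−39) = 39 + 17.8 = 56.8 → 57
  G: 130 + 0.2×(128−130) = 130 − 0.4 = 129.6 → 130
  B: 222 + 0.2×(128−222) = 222 − 18.8 = 203.2 → 203
rgb(57, 130, 203) = #3982CB.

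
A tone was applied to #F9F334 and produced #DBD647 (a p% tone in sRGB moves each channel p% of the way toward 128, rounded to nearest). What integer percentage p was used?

25%

#F9F334 is rgb(249, 243, 52); #DBD647 is rgb(219, 214, 71).
On the R channel (widest range): 219 ≈ 249 + (p/100)(128 − 249), so p ≈ 100×(219 − 249)/(128 − 249) = -3000/-121 = 24.79.
p = 25 reproduces all three channels after rounding.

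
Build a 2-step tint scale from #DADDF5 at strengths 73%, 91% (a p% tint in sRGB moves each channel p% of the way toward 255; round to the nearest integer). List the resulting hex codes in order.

#DADDF5 is rgb(218, 221, 245).
73%: (218 + 27.01 = 245.01→245, 221 + 24.82 = 245.82→246, 245 + 7.3 = 252.3→252) → #F5F6FC
91%: (218 + 33.67 = 251.67→252, 221 + 30.94 = 251.94→252, 245 + 9.1 = 254.1→254) → #FCFCFE

#F5F6FC, #FCFCFE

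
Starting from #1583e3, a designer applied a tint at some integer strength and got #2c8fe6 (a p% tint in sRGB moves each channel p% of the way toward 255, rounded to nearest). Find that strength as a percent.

10%

#1583e3 is rgb(21, 131, 227); #2c8fe6 is rgb(44, 143, 230).
On the R channel (widest range): 44 ≈ 21 + (p/100)(255 − 21), so p ≈ 100×(44 − 21)/(255 − 21) = 2300/234 = 9.83.
p = 10 reproduces all three channels after rounding.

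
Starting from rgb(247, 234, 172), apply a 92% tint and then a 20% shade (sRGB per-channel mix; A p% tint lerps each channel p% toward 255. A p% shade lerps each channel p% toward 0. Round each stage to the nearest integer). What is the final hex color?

A 92% tint moves each channel 92% toward 255:
  R: 247 + 0.92×(255−247) = 247 + 7.36 = 254.36 → 254
  G: 234 + 19.32 = 253.32 → 253
  B: 172 + 0.92×(255−172) = 172 + 76.36 = 248.36 → 248
After the tint: rgb(254, 253, 248) = #FEFDF8.
A 20% shade moves each channel 20% toward 0:
  R: 254 + 0.2×(0−254) = 254 − 50.8 = 203.2 → 203
  G: 253 + 0.2×(0−253) = 253 − 50.6 = 202.4 → 202
  B: 248 + 0.2×(0−248) = 248 − 49.6 = 198.4 → 198
rgb(203, 202, 198) = #CBCAC6.

#CBCAC6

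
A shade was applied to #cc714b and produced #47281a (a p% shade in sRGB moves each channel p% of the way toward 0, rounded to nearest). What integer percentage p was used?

#cc714b is rgb(204, 113, 75); #47281a is rgb(71, 40, 26).
On the R channel (widest range): 71 ≈ 204 + (p/100)(0 − 204), so p ≈ 100×(71 − 204)/(0 − 204) = -13300/-204 = 65.20.
p = 65 reproduces all three channels after rounding.

65%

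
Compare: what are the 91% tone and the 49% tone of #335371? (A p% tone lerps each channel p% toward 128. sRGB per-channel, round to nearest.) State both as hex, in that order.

#335371 is rgb(51, 83, 113).
91% tone:
  R: 51 + 0.91×(128−51) = 51 + 70.07 = 121.07 → 121
  G: 83 + 40.95 = 123.95 → 124
  B: 113 + 13.65 = 126.65 → 127
  → #797c7f
49% tone:
  R: 51 + 0.49×(128−51) = 51 + 37.73 = 88.73 → 89
  G: 83 + 0.49×(128−83) = 83 + 22.05 = 105.05 → 105
  B: 113 + 0.49×(128−113) = 113 + 7.35 = 120.35 → 120
  → #596978

#797c7f, #596978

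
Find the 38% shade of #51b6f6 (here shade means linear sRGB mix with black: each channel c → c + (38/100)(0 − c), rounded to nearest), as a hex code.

#327199

#51b6f6 is rgb(81, 182, 246).
Per channel, c → c + 0.38(0 − c):
  R: 81 + 0.38×(0−81) = 81 − 30.78 = 50.22 → 50
  G: 182 − 69.16 = 112.84 → 113
  B: 246 − 93.48 = 152.52 → 153
rgb(50, 113, 153) = #327199.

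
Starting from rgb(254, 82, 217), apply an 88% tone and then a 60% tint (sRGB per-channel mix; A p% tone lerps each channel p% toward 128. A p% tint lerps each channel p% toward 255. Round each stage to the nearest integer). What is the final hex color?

Lerp each channel 88% toward 128:
  R: 254 + 0.88×(128−254) = 254 − 110.88 = 143.12 → 143
  G: 82 + 0.88×(128−82) = 82 + 40.48 = 122.48 → 122
  B: 217 − 78.32 = 138.68 → 139
After the tone: rgb(143, 122, 139) = #8F7A8B.
A 60% tint moves each channel 60% toward 255:
  R: 143 + 67.2 = 210.2 → 210
  G: 122 + 0.6×(255−122) = 122 + 79.8 = 201.8 → 202
  B: 139 + 69.6 = 208.6 → 209
rgb(210, 202, 209) = #D2CAD1.

#D2CAD1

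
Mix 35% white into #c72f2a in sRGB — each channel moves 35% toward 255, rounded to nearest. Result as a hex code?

#db7875

#c72f2a is rgb(199, 47, 42).
A 35% tint moves each channel 35% toward 255:
  R: 199 + 19.6 = 218.6 → 219
  G: 47 + 0.35×(255−47) = 47 + 72.8 = 119.8 → 120
  B: 42 + 74.55 = 116.55 → 117
rgb(219, 120, 117) = #db7875.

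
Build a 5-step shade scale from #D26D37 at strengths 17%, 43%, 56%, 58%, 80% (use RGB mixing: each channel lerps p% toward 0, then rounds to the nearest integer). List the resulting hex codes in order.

#D26D37 is rgb(210, 109, 55).
17%: (210 − 35.7 = 174.3→174, 109 − 18.53 = 90.47→90, 55 − 9.35 = 45.65→46) → #AE5A2E
43%: (210 − 90.3 = 119.7→120, 109 − 46.87 = 62.13→62, 55 − 23.65 = 31.35→31) → #783E1F
56%: (210 − 117.6 = 92.4→92, 109 − 61.04 = 47.96→48, 55 − 30.8 = 24.2→24) → #5C3018
58%: (210 − 121.8 = 88.2→88, 109 − 63.22 = 45.78→46, 55 − 31.9 = 23.1→23) → #582E17
80%: (210 − 168 = 42→42, 109 − 87.2 = 21.8→22, 55 − 44 = 11→11) → #2A160B

#AE5A2E, #783E1F, #5C3018, #582E17, #2A160B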